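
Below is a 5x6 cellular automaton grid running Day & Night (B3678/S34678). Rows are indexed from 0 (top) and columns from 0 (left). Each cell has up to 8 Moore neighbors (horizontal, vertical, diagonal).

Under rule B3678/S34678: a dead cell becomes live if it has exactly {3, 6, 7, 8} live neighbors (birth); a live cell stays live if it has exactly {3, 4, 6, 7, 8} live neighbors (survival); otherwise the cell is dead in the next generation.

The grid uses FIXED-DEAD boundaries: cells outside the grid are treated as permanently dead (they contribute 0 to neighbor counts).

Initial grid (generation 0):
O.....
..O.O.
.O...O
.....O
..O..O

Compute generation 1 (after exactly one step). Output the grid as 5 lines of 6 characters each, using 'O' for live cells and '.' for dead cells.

Answer: ......
.O....
....O.
....O.
......

Derivation:
Simulating step by step:
Generation 0 (given above): 8 live cells
Generation 1: 3 live cells
(generation 1 grid is the final answer)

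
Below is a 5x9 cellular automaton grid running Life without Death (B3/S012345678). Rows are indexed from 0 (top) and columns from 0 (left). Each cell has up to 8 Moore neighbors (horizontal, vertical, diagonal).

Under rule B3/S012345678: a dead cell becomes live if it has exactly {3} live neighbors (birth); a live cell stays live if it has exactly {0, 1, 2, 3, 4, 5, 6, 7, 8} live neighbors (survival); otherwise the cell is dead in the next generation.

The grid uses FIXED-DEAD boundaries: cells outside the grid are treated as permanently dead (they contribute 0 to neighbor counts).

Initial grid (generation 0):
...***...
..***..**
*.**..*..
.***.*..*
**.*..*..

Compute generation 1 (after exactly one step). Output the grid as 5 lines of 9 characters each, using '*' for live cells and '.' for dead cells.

Answer: ..****...
.****.***
*.**.**.*
.***.****
**.**.*..

Derivation:
Simulating step by step:
Generation 0 (given above): 21 live cells
Generation 1: 29 live cells
(generation 1 grid is the final answer)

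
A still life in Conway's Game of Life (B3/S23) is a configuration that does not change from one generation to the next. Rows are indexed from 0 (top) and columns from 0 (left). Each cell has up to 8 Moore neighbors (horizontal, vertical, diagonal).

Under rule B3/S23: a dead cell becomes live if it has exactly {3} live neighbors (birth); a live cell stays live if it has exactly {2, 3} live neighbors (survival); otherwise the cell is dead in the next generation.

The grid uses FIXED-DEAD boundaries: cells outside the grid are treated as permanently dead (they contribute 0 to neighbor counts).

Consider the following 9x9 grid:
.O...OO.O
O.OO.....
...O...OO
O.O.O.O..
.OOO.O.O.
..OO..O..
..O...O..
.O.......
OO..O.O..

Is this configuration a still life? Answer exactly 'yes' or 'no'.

Compute generation 1 and compare to generation 0 (given above):
Generation 1:
.OO......
.OOOO.O.O
....O..O.
....OOO.O
.....O.O.
....OOOO.
.OOO.....
OOO..O...
OO.......
Cell (0,2) differs: gen0=0 vs gen1=1 -> NOT a still life.

Answer: no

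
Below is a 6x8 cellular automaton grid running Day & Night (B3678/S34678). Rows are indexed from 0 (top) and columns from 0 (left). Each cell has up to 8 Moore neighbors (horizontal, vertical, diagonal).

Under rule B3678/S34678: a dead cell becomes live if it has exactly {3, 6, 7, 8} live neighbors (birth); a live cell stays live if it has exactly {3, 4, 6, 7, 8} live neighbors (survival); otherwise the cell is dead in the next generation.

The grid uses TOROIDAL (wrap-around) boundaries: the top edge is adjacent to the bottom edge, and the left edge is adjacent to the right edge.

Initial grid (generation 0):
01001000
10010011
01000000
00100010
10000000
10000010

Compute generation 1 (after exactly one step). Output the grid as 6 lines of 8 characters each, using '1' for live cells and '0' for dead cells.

Answer: 00000110
11100000
10100010
01000000
01000000
01000001

Derivation:
Simulating step by step:
Generation 0 (given above): 12 live cells
Generation 1: 12 live cells
(generation 1 grid is the final answer)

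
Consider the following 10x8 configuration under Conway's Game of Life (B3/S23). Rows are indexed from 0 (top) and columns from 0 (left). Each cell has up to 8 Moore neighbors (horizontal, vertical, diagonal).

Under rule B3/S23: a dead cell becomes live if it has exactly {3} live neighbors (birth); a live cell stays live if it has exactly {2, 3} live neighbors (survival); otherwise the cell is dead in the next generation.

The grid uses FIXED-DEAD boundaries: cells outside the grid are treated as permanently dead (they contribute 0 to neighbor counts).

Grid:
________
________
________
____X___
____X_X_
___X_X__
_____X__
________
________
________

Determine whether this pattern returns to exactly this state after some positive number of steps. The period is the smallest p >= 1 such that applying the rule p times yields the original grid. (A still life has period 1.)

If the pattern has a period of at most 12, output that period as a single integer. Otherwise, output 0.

Answer: 2

Derivation:
Simulating and comparing each generation to the original:
Gen 0 (original, given above): 6 live cells
Gen 1: 6 live cells, differs from original
Gen 2: 6 live cells, MATCHES original -> period = 2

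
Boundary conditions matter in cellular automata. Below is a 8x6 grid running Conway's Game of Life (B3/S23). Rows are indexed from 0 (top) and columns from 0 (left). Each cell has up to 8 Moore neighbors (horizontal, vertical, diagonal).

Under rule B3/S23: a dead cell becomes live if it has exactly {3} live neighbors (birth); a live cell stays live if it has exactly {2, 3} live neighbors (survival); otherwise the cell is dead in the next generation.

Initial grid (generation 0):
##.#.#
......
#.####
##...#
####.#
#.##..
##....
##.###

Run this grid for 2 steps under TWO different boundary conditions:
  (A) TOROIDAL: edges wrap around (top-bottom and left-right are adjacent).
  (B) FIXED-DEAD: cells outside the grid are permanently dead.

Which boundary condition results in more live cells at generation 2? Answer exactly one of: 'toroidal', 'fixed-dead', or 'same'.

Answer: fixed-dead

Derivation:
Under TOROIDAL boundary, generation 2:
..#...
....#.
...#..
..#.#.
...##.
...##.
...##.
..#...
Population = 12

Under FIXED-DEAD boundary, generation 2:
......
.#.#.#
.#.#.#
..#..#
...#..
...##.
.##.#.
.#....
Population = 15

Comparison: toroidal=12, fixed-dead=15 -> fixed-dead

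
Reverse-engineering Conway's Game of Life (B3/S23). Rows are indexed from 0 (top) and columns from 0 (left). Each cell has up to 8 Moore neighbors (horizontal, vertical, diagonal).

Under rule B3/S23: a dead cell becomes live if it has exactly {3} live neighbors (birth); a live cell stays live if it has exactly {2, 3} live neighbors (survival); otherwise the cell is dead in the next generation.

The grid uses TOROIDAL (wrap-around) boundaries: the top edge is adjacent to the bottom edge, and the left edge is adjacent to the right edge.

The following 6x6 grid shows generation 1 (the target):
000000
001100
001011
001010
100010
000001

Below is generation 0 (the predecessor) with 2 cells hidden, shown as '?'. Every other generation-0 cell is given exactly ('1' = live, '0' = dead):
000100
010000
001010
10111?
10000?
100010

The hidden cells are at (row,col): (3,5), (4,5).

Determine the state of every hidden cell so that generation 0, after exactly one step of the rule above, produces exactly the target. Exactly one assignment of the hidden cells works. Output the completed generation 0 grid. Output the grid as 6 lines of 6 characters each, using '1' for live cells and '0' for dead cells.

Hidden generation-0 cells (in order): (3,5), (4,5).
A hidden cell only influences target cells in its own 3x3 neighborhood. Try each of the 2^2 = 4 assignments, step the completed generation 0 forward once under B3/S23, and compare with the target:
  (3,5)=0 (4,5)=0 -> step reproduces the target at every cell -> ACCEPT
  (3,5)=0 (4,5)=1 -> step gives (3,0)='1' but target has '0' -> reject
  (3,5)=1 (4,5)=0 -> step gives (2,0)='1' but target has '0' -> reject
  (3,5)=1 (4,5)=1 -> step gives (2,0)='1' but target has '0' -> reject
Unique solution: (3,5)=dead, (4,5)=dead.
Check: live-neighbor counts of every cell in the completed generation 0:
222122
113321
243523
142424
242435
121213
Applying B3/S23 to generation 0 with these counts gives:
000000
001100
001011
001010
100010
000001
which matches the target exactly.

Answer: 000100
010000
001010
101110
100000
100010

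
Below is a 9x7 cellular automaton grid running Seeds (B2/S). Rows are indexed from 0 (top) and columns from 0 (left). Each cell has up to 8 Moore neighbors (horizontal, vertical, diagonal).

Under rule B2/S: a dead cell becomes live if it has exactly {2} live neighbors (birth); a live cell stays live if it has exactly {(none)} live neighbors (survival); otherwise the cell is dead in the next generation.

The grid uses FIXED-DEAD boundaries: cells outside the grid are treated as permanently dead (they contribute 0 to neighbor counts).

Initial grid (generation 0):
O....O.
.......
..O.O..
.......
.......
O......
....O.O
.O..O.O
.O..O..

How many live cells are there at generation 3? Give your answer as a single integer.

Simulating step by step:
Generation 0 (given above): 12 live cells
Generation 1: 15 live cells
.......
.O.OOO.
...O...
...O...
.......
.....O.
OO.O...
O.O....
O.OO...
Generation 2: 13 live cells
..OO.O.
.......
.....O.
..O.O..
....O..
OOO.O..
....O..
....O..
.......
Generation 3: 12 live cells
....O..
..OO.OO
...OO..
.......
O......
.......
O.O....
...O.O.
.......
Population at generation 3: 12

Answer: 12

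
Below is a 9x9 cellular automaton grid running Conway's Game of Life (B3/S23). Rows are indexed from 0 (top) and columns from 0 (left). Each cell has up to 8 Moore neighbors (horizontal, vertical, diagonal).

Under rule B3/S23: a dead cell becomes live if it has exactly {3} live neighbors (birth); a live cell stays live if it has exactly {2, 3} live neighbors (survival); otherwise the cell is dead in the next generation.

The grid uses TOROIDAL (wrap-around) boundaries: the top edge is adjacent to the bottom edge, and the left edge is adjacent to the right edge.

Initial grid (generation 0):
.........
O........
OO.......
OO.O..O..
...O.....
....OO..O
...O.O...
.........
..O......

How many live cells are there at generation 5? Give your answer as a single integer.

Answer: 16

Derivation:
Simulating step by step:
Generation 0 (given above): 14 live cells
Generation 1: 13 live cells
.........
OO.......
..O.....O
OO.......
O.OO.O...
...O.O...
.....O...
.........
.........
Generation 2: 15 live cells
.........
OO.......
..O.....O
O..O....O
O.OO.....
..OO.OO..
....O....
.........
.........
Generation 3: 15 live cells
.........
OO.......
..O.....O
O..O....O
O.......O
.OO..O...
...OOO...
.........
.........
Generation 4: 18 live cells
.........
OO.......
..O.....O
.O.....O.
..O.....O
OOOO.O...
..OOOO...
....O....
.........
Generation 5: 16 live cells
.........
OO.......
..O.....O
OOO....OO
...O....O
O....O...
.....O...
....OO...
.........
Population at generation 5: 16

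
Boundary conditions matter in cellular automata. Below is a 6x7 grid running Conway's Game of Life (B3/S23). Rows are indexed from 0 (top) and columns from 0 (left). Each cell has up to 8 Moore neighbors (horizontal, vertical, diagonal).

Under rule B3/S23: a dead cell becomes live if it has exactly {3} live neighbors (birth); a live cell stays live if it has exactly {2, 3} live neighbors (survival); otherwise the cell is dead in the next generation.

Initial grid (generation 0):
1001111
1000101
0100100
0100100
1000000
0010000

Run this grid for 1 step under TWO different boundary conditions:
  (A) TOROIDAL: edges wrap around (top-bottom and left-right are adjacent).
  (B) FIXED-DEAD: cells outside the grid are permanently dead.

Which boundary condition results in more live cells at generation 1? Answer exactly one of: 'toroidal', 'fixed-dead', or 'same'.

Under TOROIDAL boundary, generation 1:
1101100
0100000
0101100
1100000
0100000
1101110
Population = 16

Under FIXED-DEAD boundary, generation 1:
0001101
1100001
1101100
1100000
0100000
0000000
Population = 13

Comparison: toroidal=16, fixed-dead=13 -> toroidal

Answer: toroidal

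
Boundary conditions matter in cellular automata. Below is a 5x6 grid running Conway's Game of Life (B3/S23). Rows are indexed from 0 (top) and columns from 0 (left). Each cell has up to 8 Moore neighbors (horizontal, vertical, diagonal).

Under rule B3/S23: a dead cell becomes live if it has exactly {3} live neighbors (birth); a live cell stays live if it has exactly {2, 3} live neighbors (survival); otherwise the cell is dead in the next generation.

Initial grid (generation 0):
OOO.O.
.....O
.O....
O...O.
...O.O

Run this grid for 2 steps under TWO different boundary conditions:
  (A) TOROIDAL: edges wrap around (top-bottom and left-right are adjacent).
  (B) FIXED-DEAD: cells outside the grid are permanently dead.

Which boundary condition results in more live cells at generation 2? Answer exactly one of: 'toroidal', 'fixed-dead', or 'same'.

Answer: toroidal

Derivation:
Under TOROIDAL boundary, generation 2:
O...OO
..O...
.O....
OO.OO.
......
Population = 9

Under FIXED-DEAD boundary, generation 2:
.O....
.O....
......
......
......
Population = 2

Comparison: toroidal=9, fixed-dead=2 -> toroidal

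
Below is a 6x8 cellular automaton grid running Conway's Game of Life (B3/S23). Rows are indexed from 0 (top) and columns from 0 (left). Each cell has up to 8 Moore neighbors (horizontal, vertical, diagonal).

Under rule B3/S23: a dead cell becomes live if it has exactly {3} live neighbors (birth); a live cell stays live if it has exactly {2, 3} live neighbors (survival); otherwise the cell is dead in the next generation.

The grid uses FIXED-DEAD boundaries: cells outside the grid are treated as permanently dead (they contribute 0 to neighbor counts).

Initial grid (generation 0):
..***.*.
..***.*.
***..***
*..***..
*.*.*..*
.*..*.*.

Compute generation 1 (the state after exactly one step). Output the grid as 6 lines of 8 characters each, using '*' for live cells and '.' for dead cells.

Answer: ..*.*...
........
*......*
*......*
*.*...*.
.*.*.*..

Derivation:
Simulating step by step:
Generation 0 (given above): 25 live cells
Generation 1: 12 live cells
(generation 1 grid is the final answer)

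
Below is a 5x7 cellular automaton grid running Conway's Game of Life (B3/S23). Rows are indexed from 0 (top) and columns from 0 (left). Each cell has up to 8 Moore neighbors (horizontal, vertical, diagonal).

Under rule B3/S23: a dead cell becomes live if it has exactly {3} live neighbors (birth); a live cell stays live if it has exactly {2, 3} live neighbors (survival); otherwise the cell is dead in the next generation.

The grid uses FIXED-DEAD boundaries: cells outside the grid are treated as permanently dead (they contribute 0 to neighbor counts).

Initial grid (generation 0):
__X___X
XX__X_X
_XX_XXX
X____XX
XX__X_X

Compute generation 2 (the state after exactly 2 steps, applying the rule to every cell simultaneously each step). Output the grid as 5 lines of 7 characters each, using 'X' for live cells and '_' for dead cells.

Answer: _____X_
_XX_X__
__X_XX_
X___X__
XXX____

Derivation:
Simulating step by step:
Generation 0 (given above): 18 live cells
Generation 1: 14 live cells
_X___X_
X___X_X
__XXX__
X_XX___
XX____X
Generation 2: 12 live cells
(generation 2 grid is the final answer)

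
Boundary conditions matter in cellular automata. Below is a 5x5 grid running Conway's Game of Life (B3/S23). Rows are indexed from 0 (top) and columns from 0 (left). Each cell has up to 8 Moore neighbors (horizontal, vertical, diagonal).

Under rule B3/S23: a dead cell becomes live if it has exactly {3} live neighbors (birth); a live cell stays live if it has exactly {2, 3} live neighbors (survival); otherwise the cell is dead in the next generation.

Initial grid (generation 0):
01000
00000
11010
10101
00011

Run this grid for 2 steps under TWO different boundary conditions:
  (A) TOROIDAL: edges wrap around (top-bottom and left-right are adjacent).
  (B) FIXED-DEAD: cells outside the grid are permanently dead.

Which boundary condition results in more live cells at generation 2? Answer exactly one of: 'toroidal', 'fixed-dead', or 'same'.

Answer: toroidal

Derivation:
Under TOROIDAL boundary, generation 2:
00001
10011
10011
00000
01110
Population = 10

Under FIXED-DEAD boundary, generation 2:
01000
10010
00000
10001
00011
Population = 7

Comparison: toroidal=10, fixed-dead=7 -> toroidal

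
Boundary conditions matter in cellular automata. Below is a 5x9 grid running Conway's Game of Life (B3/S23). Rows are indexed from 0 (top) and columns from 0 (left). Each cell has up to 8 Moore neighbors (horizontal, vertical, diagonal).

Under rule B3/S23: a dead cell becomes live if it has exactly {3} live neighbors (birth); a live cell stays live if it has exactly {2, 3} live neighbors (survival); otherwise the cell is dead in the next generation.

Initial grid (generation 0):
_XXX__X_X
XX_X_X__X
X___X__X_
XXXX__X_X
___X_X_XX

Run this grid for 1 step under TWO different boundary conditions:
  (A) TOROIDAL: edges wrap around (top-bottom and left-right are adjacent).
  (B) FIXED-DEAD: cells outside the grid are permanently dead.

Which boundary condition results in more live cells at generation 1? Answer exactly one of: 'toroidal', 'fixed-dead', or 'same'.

Under TOROIDAL boundary, generation 1:
_X_X_XX__
___X_XX__
____XXXX_
_XXX_XX__
_____X___
Population = 17

Under FIXED-DEAD boundary, generation 1:
XX_XX__X_
X__X_XX_X
____XXXXX
XXXX_XX_X
_X_XX_XXX
Population = 28

Comparison: toroidal=17, fixed-dead=28 -> fixed-dead

Answer: fixed-dead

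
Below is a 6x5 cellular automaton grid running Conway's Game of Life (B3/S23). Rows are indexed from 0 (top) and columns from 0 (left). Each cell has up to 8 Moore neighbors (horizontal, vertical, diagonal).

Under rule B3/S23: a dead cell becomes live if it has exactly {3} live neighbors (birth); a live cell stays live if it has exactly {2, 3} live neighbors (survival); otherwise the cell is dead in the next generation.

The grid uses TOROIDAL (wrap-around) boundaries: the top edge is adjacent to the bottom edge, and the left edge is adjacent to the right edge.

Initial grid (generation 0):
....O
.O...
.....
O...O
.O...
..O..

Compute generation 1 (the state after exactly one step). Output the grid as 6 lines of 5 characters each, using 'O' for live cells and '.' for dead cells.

Simulating step by step:
Generation 0 (given above): 6 live cells
Generation 1: 4 live cells
(generation 1 grid is the final answer)

Answer: .....
.....
O....
O....
OO...
.....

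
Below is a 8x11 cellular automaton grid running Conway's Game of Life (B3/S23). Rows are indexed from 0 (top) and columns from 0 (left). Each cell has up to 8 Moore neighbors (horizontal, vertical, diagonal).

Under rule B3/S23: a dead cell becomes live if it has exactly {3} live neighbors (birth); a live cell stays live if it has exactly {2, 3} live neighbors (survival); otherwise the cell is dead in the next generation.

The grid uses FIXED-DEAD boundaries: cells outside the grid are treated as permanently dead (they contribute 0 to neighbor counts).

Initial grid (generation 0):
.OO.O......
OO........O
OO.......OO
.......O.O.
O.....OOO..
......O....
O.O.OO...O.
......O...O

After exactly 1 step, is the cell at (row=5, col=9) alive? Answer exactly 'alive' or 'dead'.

Simulating step by step:
Generation 0 (given above): 24 live cells
Generation 1: 24 live cells
OOO........
.........OO
OO......OOO
OO....OO.OO
......O.O..
.O....O.O..
.....OO....
.....O.....

Cell (5,9) at generation 1: 0 -> dead

Answer: dead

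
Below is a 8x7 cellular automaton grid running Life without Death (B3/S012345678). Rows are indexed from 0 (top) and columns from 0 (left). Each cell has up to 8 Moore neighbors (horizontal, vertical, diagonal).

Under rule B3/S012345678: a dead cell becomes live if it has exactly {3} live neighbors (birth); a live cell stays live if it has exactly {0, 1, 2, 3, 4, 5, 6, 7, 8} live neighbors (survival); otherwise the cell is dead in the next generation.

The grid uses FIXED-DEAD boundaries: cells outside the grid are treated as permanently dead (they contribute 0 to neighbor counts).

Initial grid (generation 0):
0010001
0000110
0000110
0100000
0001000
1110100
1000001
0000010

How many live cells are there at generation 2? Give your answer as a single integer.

Answer: 30

Derivation:
Simulating step by step:
Generation 0 (given above): 15 live cells
Generation 1: 22 live cells
0010011
0001111
0000110
0100100
1001000
1111100
1000011
0000010
Generation 2: 30 live cells
0011011
0001111
0000111
0101110
1001000
1111110
1011011
0000011
Population at generation 2: 30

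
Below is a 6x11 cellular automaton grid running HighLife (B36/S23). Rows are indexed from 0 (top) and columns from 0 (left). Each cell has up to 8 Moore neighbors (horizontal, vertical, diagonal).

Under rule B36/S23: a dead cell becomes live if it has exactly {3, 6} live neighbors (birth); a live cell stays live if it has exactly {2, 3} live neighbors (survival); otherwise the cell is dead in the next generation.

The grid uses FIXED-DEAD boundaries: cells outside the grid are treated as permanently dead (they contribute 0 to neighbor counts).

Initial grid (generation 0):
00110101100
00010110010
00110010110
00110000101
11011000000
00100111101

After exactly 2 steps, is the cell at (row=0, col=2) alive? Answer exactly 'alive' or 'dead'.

Simulating step by step:
Generation 0 (given above): 28 live cells
Generation 1: 25 live cells
00110101100
00000100010
00000110101
00000001100
01001110100
01111111000
Generation 2: 17 live cells
00001010100
00000100010
00000110100
00001000100
01000001100
01110001000

Cell (0,2) at generation 2: 0 -> dead

Answer: dead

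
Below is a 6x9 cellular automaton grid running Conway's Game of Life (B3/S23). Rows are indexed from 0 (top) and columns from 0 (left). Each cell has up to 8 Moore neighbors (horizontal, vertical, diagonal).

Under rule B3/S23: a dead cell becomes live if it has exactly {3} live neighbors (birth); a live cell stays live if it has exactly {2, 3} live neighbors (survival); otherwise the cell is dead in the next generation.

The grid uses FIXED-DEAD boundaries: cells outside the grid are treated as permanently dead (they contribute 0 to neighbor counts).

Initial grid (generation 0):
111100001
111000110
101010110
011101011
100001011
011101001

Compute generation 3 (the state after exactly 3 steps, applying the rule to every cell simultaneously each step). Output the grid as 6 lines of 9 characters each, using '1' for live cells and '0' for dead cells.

Simulating step by step:
Generation 0 (given above): 30 live cells
Generation 1: 20 live cells
100100010
000001101
100010000
101101000
100001000
011010111
Generation 2: 20 live cells
000000110
000011110
010110100
100101000
100001010
010001110
Generation 3: 17 live cells
(generation 3 grid is the final answer)

Answer: 000000010
000110000
001100010
111101000
110001010
000001010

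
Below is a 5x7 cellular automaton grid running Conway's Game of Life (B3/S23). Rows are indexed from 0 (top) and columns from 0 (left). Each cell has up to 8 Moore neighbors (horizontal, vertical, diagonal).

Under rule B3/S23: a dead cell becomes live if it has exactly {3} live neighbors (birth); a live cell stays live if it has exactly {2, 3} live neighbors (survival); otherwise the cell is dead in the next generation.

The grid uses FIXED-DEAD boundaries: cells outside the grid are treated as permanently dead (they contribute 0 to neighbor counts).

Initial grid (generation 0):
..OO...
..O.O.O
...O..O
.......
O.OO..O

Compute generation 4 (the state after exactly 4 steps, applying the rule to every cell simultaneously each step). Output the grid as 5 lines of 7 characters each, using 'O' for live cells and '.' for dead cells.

Simulating step by step:
Generation 0 (given above): 11 live cells
Generation 1: 9 live cells
..OO...
..O.OO.
...O.O.
..OO...
.......
Generation 2: 9 live cells
..OOO..
..O..O.
.....O.
..OOO..
.......
Generation 3: 10 live cells
..OOO..
..O..O.
..O..O.
...OO..
...O...
Generation 4: 13 live cells
(generation 4 grid is the final answer)

Answer: ..OOO..
.OO..O.
..O..O.
..OOO..
...OO..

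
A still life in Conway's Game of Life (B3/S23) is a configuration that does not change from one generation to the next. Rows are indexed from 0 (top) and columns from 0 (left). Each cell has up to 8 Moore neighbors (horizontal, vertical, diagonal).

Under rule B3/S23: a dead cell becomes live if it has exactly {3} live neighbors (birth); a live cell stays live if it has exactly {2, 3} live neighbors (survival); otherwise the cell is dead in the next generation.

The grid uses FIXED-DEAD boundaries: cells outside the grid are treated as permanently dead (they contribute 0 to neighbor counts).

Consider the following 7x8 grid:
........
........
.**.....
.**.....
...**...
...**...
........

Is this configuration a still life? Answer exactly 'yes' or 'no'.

Compute generation 1 and compare to generation 0 (given above):
Generation 1:
........
........
.**.....
.*......
....*...
...**...
........
Cell (3,2) differs: gen0=1 vs gen1=0 -> NOT a still life.

Answer: no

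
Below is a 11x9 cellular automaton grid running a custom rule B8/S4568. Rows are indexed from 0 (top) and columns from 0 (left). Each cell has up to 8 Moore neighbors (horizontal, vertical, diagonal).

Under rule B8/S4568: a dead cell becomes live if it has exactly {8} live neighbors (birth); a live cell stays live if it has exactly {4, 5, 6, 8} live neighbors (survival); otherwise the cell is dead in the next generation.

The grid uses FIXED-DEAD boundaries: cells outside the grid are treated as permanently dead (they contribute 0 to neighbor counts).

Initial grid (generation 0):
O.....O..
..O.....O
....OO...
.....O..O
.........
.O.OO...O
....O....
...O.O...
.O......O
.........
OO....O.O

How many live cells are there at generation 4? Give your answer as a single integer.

Answer: 0

Derivation:
Simulating step by step:
Generation 0 (given above): 21 live cells
Generation 1: 1 live cells
.........
.........
.........
.........
.........
.........
....O....
.........
.........
.........
.........
Generation 2: 0 live cells
.........
.........
.........
.........
.........
.........
.........
.........
.........
.........
.........
Generation 3: 0 live cells
.........
.........
.........
.........
.........
.........
.........
.........
.........
.........
.........
Generation 4: 0 live cells
.........
.........
.........
.........
.........
.........
.........
.........
.........
.........
.........
Population at generation 4: 0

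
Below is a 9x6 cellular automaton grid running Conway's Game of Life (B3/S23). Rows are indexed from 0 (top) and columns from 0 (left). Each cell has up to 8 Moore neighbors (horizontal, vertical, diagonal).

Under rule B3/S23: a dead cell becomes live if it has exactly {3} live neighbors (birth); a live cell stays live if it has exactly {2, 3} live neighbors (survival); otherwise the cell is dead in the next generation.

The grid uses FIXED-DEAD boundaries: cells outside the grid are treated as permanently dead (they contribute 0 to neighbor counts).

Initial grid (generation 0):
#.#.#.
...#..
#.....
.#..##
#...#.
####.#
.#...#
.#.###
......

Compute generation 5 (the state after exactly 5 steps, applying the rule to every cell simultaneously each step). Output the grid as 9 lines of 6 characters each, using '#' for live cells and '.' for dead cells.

Simulating step by step:
Generation 0 (given above): 21 live cells
Generation 1: 18 live cells
...#..
.#.#..
....#.
##..##
#.....
#.##.#
.....#
..#.##
....#.
Generation 2: 29 live cells
..#...
..###.
######
##..##
#.##.#
.#..#.
.##..#
...###
...###
Generation 3: 15 live cells
..#...
.....#
#.....
......
#.##.#
#...##
.##..#
......
...#.#
Generation 4: 11 live cells
......
......
......
.#....
.#.#.#
#....#
.#..##
..#.#.
......
Generation 5: 16 live cells
(generation 5 grid is the final answer)

Answer: ......
......
......
..#...
###.#.
###..#
.#.###
...###
......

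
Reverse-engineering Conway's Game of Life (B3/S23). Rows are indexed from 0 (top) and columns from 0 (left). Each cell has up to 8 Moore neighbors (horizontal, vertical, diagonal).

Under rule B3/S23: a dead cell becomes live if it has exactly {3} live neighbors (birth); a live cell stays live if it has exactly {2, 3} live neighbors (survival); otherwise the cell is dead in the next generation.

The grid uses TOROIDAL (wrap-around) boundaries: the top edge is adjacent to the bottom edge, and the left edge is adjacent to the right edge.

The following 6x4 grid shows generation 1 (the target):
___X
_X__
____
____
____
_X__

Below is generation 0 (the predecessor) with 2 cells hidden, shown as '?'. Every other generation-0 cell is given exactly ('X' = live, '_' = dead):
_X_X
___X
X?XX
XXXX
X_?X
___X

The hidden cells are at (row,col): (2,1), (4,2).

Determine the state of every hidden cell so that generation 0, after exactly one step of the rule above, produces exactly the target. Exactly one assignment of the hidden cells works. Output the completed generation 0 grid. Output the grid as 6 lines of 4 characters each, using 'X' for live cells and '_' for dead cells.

Answer: _X_X
___X
X_XX
XXXX
X_XX
___X

Derivation:
Hidden generation-0 cells (in order): (2,1), (4,2).
A hidden cell only influences target cells in its own 3x3 neighborhood. Try each of the 2^2 = 4 assignments, step the completed generation 0 forward once under B3/S23, and compare with the target:
  (2,1)=_ (4,2)=_ -> step gives (5,1)='_' but target has 'X' -> reject
  (2,1)=_ (4,2)=X -> step reproduces the target at every cell -> ACCEPT
  (2,1)=X (4,2)=_ -> step gives (1,1)='_' but target has 'X' -> reject
  (2,1)=X (4,2)=X -> step gives (1,1)='_' but target has 'X' -> reject
Unique solution: (2,1)=dead, (4,2)=live.
Check: live-neighbor counts of every cell in the completed generation 0:
4042
5354
5556
6668
5556
5354
Applying B3/S23 to generation 0 with these counts gives:
___X
_X__
____
____
____
_X__
which matches the target exactly.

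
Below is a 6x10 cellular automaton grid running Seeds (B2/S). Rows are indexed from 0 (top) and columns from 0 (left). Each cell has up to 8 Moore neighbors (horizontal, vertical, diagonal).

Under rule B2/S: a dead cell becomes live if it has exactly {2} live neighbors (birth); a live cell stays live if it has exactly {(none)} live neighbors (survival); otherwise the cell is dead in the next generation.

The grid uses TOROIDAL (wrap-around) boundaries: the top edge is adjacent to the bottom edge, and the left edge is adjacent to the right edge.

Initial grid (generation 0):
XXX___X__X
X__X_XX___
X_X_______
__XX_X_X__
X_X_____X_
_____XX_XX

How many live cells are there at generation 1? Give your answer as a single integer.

Answer: 10

Derivation:
Simulating step by step:
Generation 0 (given above): 22 live cells
Generation 1: 10 live cells
___X______
____X__X__
_______X_X
X___X_X_X_
__________
___X______
Population at generation 1: 10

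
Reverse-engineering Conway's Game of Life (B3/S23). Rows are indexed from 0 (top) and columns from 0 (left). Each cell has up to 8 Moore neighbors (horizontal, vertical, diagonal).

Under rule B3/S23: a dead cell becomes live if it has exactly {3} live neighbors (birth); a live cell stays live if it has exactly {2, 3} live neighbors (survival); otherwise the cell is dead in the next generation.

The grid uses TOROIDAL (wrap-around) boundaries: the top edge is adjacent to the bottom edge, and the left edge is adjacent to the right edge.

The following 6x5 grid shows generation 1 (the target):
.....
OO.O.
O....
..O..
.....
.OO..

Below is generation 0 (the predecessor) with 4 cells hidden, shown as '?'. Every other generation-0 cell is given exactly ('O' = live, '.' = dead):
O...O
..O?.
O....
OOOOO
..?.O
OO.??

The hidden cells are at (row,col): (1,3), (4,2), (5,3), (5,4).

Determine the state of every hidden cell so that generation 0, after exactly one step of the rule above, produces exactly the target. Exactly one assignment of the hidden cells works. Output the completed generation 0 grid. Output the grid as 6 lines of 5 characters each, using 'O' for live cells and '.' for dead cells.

Answer: O...O
..OO.
O....
OOOOO
..O.O
OO.OO

Derivation:
Hidden generation-0 cells (in order): (1,3), (4,2), (5,3), (5,4).
A hidden cell only influences target cells in its own 3x3 neighborhood. Try each of the 2^4 = 16 assignments, step the completed generation 0 forward once under B3/S23, and compare with the target:
  (1,3)=. (4,2)=. (5,3)=. (5,4)=. -> step gives (0,0)='O' but target has '.' -> reject
  (1,3)=. (4,2)=. (5,3)=. (5,4)=O -> step gives (0,3)='O' but target has '.' -> reject
  (1,3)=. (4,2)=. (5,3)=O (5,4)=. -> step gives (0,0)='O' but target has '.' -> reject
  (1,3)=. (4,2)=. (5,3)=O (5,4)=O -> step gives (0,2)='O' but target has '.' -> reject
  (1,3)=. (4,2)=O (5,3)=. (5,4)=. -> step gives (0,0)='O' but target has '.' -> reject
  (1,3)=. (4,2)=O (5,3)=. (5,4)=O -> step gives (0,3)='O' but target has '.' -> reject
  (1,3)=. (4,2)=O (5,3)=O (5,4)=. -> step gives (0,0)='O' but target has '.' -> reject
  (1,3)=. (4,2)=O (5,3)=O (5,4)=O -> step gives (0,2)='O' but target has '.' -> reject
  (1,3)=O (4,2)=. (5,3)=. (5,4)=. -> step gives (0,0)='O' but target has '.' -> reject
  (1,3)=O (4,2)=. (5,3)=. (5,4)=O -> step gives (0,2)='O' but target has '.' -> reject
  (1,3)=O (4,2)=. (5,3)=O (5,4)=. -> step gives (0,0)='O' but target has '.' -> reject
  (1,3)=O (4,2)=. (5,3)=O (5,4)=O -> step gives (3,1)='O' but target has '.' -> reject
  (1,3)=O (4,2)=O (5,3)=. (5,4)=. -> step gives (0,0)='O' but target has '.' -> reject
  (1,3)=O (4,2)=O (5,3)=. (5,4)=O -> step gives (0,2)='O' but target has '.' -> reject
  (1,3)=O (4,2)=O (5,3)=O (5,4)=. -> step gives (0,0)='O' but target has '.' -> reject
  (1,3)=O (4,2)=O (5,3)=O (5,4)=O -> step reproduces the target at every cell -> ACCEPT
Unique solution: (1,3)=live, (4,2)=live, (5,3)=live, (5,4)=live.
Check: live-neighbor counts of every cell in the completed generation 0:
44455
33124
35555
44344
76576
53345
Applying B3/S23 to generation 0 with these counts gives:
.....
OO.O.
O....
..O..
.....
.OO..
which matches the target exactly.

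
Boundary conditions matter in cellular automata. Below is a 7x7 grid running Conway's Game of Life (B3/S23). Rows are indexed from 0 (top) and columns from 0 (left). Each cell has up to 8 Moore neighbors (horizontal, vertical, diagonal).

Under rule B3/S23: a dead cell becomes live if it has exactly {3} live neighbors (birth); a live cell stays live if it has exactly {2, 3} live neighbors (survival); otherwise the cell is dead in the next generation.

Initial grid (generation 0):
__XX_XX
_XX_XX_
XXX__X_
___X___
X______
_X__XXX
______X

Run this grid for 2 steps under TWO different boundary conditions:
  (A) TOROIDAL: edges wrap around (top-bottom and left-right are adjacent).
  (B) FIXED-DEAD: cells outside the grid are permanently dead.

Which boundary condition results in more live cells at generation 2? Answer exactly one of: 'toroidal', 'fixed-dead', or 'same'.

Answer: fixed-dead

Derivation:
Under TOROIDAL boundary, generation 2:
XX_X___
__X__X_
XX___X_
____X__
_X__X__
X__X___
___XXX_
Population = 16

Under FIXED-DEAD boundary, generation 2:
_XX____
X_X_XXX
X______
_X__XX_
____XXX
____X_X
_____XX
Population = 18

Comparison: toroidal=16, fixed-dead=18 -> fixed-dead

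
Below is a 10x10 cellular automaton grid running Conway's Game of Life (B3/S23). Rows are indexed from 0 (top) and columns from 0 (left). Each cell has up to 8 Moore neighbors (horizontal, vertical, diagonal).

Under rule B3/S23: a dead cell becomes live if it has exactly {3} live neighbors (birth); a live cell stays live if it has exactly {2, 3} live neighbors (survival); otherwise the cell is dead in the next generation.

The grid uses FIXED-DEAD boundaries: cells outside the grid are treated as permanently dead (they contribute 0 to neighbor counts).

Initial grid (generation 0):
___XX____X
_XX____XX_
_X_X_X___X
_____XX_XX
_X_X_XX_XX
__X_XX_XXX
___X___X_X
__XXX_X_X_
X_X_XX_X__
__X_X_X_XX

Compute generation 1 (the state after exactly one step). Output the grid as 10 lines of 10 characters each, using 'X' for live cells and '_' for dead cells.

Answer: __XX____X_
_X______XX
_X__XX___X
__________
__XX______
__X__X____
_________X
_XX___X_X_
__X______X
_X__X_XXX_

Derivation:
Simulating step by step:
Generation 0 (given above): 45 live cells
Generation 1: 26 live cells
(generation 1 grid is the final answer)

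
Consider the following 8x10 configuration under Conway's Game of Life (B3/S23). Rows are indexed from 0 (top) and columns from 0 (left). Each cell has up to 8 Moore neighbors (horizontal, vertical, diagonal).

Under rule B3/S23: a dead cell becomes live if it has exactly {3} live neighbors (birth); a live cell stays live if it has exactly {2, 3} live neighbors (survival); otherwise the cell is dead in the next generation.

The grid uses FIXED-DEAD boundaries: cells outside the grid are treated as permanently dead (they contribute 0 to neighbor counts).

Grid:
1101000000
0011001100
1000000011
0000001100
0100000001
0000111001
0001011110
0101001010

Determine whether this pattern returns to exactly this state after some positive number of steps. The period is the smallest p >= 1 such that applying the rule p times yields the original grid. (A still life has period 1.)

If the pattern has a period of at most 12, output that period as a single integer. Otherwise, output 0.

Simulating and comparing each generation to the original:
Gen 0 (original, given above): 27 live cells
Gen 1: 23 live cells, differs from original
Gen 2: 25 live cells, differs from original
Gen 3: 21 live cells, differs from original
Gen 4: 17 live cells, differs from original
Gen 5: 13 live cells, differs from original
Gen 6: 10 live cells, differs from original
Gen 7: 9 live cells, differs from original
Gen 8: 11 live cells, differs from original
Gen 9: 11 live cells, differs from original
Gen 10: 15 live cells, differs from original
Gen 11: 14 live cells, differs from original
Gen 12: 18 live cells, differs from original
No period found within 12 steps.

Answer: 0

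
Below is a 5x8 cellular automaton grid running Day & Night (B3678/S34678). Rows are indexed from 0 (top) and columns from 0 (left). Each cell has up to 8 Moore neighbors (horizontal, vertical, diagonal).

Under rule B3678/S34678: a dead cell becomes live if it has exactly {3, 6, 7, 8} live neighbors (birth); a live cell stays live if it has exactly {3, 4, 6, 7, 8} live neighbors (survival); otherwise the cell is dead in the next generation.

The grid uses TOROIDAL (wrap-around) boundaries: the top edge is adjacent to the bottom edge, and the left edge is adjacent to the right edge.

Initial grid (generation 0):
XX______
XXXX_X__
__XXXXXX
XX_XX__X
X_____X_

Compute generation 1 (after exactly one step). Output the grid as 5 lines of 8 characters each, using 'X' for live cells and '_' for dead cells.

Answer: X_______
X__X_X__
XXXXXXXX
XX_XX___
__X_____

Derivation:
Simulating step by step:
Generation 0 (given above): 20 live cells
Generation 1: 17 live cells
(generation 1 grid is the final answer)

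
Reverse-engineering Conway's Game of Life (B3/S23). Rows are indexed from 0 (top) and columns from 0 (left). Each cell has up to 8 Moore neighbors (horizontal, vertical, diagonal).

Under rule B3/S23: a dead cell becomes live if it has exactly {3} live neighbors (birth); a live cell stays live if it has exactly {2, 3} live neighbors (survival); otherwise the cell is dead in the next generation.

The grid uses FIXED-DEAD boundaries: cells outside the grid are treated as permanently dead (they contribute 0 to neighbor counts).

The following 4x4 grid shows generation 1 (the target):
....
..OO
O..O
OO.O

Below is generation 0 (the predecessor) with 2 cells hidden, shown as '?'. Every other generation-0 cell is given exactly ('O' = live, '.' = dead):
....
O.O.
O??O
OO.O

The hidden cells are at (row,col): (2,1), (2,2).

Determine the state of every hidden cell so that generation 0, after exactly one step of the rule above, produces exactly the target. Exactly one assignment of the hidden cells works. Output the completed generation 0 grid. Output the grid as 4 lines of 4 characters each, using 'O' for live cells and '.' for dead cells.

Answer: ....
O.O.
O.OO
OO.O

Derivation:
Hidden generation-0 cells (in order): (2,1), (2,2).
A hidden cell only influences target cells in its own 3x3 neighborhood. Try each of the 2^2 = 4 assignments, step the completed generation 0 forward once under B3/S23, and compare with the target:
  (2,1)=. (2,2)=. -> step gives (1,1)='O' but target has '.' -> reject
  (2,1)=. (2,2)=O -> step reproduces the target at every cell -> ACCEPT
  (2,1)=O (2,2)=. -> step gives (1,0)='O' but target has '.' -> reject
  (2,1)=O (2,2)=O -> step gives (1,0)='O' but target has '.' -> reject
Unique solution: (2,1)=dead, (2,2)=live.
Check: live-neighbor counts of every cell in the completed generation 0:
1211
1423
3643
2342
Applying B3/S23 to generation 0 with these counts gives:
....
..OO
O..O
OO.O
which matches the target exactly.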